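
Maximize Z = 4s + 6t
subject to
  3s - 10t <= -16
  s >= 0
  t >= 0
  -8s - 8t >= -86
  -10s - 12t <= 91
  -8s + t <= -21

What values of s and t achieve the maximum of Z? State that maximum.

Corner points and Z = 4s + 6t:
  (183/26, 193/52) → Z = 1311/26
  (226/77, 191/77) → Z = 2050/77
  (127/36, 65/9) → Z = 517/9

s = 127/36, t = 65/9, maximum Z = 517/9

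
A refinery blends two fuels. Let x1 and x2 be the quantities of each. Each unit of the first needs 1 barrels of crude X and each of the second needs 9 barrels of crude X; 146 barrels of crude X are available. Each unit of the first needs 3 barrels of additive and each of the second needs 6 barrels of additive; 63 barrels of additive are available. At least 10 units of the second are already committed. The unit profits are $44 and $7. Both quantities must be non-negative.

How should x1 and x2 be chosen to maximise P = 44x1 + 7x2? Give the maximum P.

x1 = 1, x2 = 10, maximum P = 114

Vertices and P = 44x1 + 7x2:
  (0, 21/2) → P = 147/2
  (0, 10) → P = 70
  (1, 10) → P = 114

The optimum lies where 3x1 + 6x2 = 63 and x2 = 10.
Solving simultaneously gives x1 = 1, x2 = 10.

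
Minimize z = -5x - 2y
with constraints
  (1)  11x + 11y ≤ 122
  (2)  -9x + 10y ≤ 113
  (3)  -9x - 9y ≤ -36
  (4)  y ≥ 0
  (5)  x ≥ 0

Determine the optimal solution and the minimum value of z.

Feasible corners and z = -5x - 2y:
  (122/11, 0) → z = -610/11
  (0, 122/11) → z = -244/11
  (4, 0) → z = -20
  (0, 4) → z = -8

x = 122/11, y = 0, minimum z = -610/11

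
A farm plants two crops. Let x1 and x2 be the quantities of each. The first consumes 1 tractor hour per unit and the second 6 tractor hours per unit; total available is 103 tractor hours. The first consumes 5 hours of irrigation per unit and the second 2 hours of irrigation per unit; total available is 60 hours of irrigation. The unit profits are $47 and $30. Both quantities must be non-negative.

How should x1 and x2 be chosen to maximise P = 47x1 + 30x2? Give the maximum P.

Vertices and P = 47x1 + 30x2:
  (0, 0) → P = 0
  (0, 103/6) → P = 515
  (12, 0) → P = 564
  (11/2, 65/4) → P = 746

x1 = 11/2, x2 = 65/4, maximum P = 746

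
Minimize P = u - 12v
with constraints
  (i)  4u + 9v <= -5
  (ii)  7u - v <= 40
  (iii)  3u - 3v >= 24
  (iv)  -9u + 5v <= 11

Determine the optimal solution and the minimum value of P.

Extreme points and P = u - 12v:
  (355/67, -195/67) → P = 2695/67
  (67/13, -37/13) → P = 511/13
  (-51/4, -83/4) → P = 945/4
The feasible region is unbounded (it extends along (-5, -9), (-1, -7)), but P strictly increases along every unbounded feasible direction, so there is no improving ray and the minimum is attained at a vertex.

u = 67/13, v = -37/13, minimum P = 511/13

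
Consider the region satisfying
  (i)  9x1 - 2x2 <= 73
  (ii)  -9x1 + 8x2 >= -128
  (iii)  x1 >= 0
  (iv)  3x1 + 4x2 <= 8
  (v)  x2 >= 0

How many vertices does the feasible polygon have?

The feasible vertices (each the meet of two boundaries and inside every other half-plane) are:
  (0, 2)
  (0, 0)
  (8/3, 0)

3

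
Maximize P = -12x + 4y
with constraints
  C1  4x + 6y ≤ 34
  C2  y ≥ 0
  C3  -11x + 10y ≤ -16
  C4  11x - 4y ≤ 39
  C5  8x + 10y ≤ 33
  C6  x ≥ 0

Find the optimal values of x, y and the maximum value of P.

The binding constraints are y = 0 and -11x + 10y = -16.
Solving simultaneously gives x = 16/11, y = 0.

x = 16/11, y = 0, maximum P = -192/11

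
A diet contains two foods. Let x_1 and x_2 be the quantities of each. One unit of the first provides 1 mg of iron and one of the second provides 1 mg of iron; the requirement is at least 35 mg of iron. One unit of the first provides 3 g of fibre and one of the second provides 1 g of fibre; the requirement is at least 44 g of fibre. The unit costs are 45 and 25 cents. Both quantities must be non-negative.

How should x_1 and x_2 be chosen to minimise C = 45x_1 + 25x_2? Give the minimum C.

x_1 = 9/2, x_2 = 61/2, minimum C = 965

Vertices and C = 45x_1 + 25x_2:
  (0, 44) → C = 1100
  (35, 0) → C = 1575
  (9/2, 61/2) → C = 965
The feasible region is unbounded (it extends along (0, 1), (1, 0)), but C strictly increases along every unbounded feasible direction, so there is no improving ray and the minimum is attained at a vertex.

The optimum lies where x_1 + x_2 = 35 and 3x_1 + x_2 = 44.
Solving simultaneously gives x_1 = 9/2, x_2 = 61/2.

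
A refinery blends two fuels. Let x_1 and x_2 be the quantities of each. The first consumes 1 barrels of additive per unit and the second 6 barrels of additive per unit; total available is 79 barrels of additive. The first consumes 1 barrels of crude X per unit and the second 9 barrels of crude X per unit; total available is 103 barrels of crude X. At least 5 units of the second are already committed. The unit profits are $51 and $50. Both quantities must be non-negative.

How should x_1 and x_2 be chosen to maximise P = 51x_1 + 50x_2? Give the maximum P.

x_1 = 49, x_2 = 5, maximum P = 2749

Extreme points and P = 51x_1 + 50x_2:
  (0, 103/9) → P = 5150/9
  (0, 5) → P = 250
  (31, 8) → P = 1981
  (49, 5) → P = 2749

The binding constraints are x_1 + 6x_2 = 79 and x_2 = 5.
Solving simultaneously gives x_1 = 49, x_2 = 5.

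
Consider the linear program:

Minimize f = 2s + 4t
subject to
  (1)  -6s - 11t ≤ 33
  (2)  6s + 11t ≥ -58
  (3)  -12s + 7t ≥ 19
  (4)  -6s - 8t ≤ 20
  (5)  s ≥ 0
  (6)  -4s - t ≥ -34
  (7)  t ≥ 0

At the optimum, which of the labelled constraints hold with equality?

(3) and (5)

Vertices and f = 2s + 4t:
  (0, 19/7) → f = 76/7
  (219/40, 121/10) → f = 1187/20
  (0, 34) → f = 136

The minimum is at (0, 19/7). Substituting into each constraint, equality holds for (3) and (5); the remaining constraints have slack.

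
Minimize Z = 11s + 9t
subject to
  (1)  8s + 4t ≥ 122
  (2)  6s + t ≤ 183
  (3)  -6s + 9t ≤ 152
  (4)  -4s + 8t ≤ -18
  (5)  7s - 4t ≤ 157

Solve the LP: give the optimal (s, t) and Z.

Corner points and Z = 11s + 9t:
  (131/10, 43/10) → Z = 914/5
  (93/5, -67/10) → Z = 1443/10
  (57/2, 12) → Z = 843/2
  (889/31, 339/31) → Z = 12830/31

The optimum lies where 8s + 4t = 122 and 7s - 4t = 157.
Solving simultaneously gives s = 93/5, t = -67/10.

s = 93/5, t = -67/10, minimum Z = 1443/10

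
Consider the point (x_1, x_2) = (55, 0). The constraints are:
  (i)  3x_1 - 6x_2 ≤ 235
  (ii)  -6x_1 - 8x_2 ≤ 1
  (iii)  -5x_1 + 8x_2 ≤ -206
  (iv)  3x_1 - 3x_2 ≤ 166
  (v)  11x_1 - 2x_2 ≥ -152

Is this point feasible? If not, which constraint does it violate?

(i): 165 ≤ 235 ✓
(ii): -330 ≤ 1 ✓
(iii): -275 ≤ -206 ✓
(iv): 165 ≤ 166 ✓
(v): 605 ≥ -152 ✓

feasible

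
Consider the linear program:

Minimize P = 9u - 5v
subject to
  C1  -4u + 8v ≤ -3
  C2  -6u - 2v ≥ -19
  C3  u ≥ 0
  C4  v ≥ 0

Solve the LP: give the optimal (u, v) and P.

u = 3/4, v = 0, minimum P = 27/4

Corner points and P = 9u - 5v:
  (79/28, 29/28) → P = 283/14
  (3/4, 0) → P = 27/4
  (19/6, 0) → P = 57/2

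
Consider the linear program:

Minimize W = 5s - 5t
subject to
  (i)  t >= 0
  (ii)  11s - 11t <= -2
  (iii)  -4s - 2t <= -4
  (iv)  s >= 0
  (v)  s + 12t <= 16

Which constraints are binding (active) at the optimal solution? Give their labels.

Feasible corners and W = 5s - 5t:
  (20/33, 26/33) → W = -10/11
  (152/143, 178/143) → W = -10/11
  (8/23, 30/23) → W = -110/23

The minimum is at (8/23, 30/23). Substituting into each constraint, equality holds for (iii) and (v); the remaining constraints have slack.

(iii) and (v)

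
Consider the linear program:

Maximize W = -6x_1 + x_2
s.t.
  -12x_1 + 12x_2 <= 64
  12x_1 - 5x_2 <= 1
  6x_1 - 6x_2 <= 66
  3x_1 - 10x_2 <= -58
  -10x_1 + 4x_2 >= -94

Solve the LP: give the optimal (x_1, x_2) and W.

The binding constraints are -12x_1 + 12x_2 = 64 and 3x_1 - 10x_2 = -58.
Solving simultaneously gives x_1 = 2/3, x_2 = 6.

x_1 = 2/3, x_2 = 6, maximum W = 2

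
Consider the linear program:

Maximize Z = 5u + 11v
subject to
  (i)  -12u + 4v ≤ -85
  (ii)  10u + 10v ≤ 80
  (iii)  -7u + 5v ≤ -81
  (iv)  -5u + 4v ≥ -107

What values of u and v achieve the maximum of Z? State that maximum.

Feasible corners and Z = 5u + 11v:
  (101/32, -377/32) → Z = -1821/16
  (-22/7, -859/28) → Z = -9889/28
  (121/12, -25/12) → Z = 55/2
  (139/9, -67/9) → Z = -14/3

The optimum lies where 10u + 10v = 80 and -7u + 5v = -81.
Solving simultaneously gives u = 121/12, v = -25/12.

u = 121/12, v = -25/12, maximum Z = 55/2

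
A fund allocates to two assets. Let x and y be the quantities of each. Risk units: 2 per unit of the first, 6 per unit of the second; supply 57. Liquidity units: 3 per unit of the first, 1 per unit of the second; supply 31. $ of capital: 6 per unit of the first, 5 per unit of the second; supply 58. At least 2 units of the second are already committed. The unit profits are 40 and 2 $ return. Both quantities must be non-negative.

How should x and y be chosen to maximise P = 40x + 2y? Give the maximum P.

x = 8, y = 2, maximum P = 324

Vertices and P = 40x + 2y:
  (0, 19/2) → P = 19
  (0, 2) → P = 4
  (63/26, 113/13) → P = 1486/13
  (8, 2) → P = 324

The optimum lies where 6x + 5y = 58 and y = 2.
Solving simultaneously gives x = 8, y = 2.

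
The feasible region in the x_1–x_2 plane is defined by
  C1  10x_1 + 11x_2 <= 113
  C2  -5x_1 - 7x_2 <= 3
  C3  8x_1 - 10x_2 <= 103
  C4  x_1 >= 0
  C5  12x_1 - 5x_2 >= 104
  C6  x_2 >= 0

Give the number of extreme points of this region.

The feasible vertices (each the meet of two boundaries and inside every other half-plane) are:
  (1709/182, 158/91)
  (113/10, 0)
  (26/3, 0)

3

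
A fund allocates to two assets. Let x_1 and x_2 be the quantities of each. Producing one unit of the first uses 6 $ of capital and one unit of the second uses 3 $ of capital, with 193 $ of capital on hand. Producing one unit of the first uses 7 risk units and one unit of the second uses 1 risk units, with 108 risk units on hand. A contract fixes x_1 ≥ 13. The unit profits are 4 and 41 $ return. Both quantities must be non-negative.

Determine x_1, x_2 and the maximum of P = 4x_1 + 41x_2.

x_1 = 13, x_2 = 17, maximum P = 749

Feasible corners and P = 4x_1 + 41x_2:
  (108/7, 0) → P = 432/7
  (13, 0) → P = 52
  (13, 17) → P = 749

The binding constraints are 7x_1 + x_2 = 108 and x_1 = 13.
Solving simultaneously gives x_1 = 13, x_2 = 17.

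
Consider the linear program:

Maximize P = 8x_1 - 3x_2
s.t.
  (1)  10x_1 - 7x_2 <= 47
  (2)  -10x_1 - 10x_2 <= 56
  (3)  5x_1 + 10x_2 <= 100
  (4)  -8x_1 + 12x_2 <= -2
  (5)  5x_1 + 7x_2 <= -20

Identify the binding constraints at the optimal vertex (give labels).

Feasible corners and P = 8x_1 - 3x_2:
  (39/85, -103/17) → P = 1857/85
  (9/5, -29/7) → P = 939/35
  (-163/50, -117/50) → P = -953/50
  (-113/58, -85/58) → P = -649/58

The maximum is at (9/5, -29/7). Substituting into each constraint, equality holds for (1) and (5); the remaining constraints have slack.

(1) and (5)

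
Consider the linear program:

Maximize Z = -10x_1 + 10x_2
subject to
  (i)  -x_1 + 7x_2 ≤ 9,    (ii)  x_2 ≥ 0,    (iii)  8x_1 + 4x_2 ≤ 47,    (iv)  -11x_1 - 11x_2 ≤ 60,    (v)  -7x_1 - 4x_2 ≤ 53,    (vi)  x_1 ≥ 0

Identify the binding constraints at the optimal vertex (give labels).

(i) and (vi)

Extreme points and Z = -10x_1 + 10x_2:
  (293/60, 119/60) → Z = -29
  (0, 9/7) → Z = 90/7
  (47/8, 0) → Z = -235/4
  (0, 0) → Z = 0

The maximum is at (0, 9/7). Substituting into each constraint, equality holds for (i) and (vi); the remaining constraints have slack.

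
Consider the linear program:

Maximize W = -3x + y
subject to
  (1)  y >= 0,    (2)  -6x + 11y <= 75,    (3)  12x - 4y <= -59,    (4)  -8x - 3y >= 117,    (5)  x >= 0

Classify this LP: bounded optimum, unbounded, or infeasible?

infeasible

The boundaries -8x - 3y = 117 and x = 0 meet at (0, -39), but that point violates y ≥ 0. Every candidate vertex is excluded by some other constraint, so the feasible region is empty.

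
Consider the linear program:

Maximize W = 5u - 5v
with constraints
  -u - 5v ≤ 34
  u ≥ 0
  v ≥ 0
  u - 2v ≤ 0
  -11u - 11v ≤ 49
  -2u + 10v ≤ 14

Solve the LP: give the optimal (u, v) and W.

u = 14/3, v = 7/3, maximum W = 35/3

Corner points and W = 5u - 5v:
  (0, 0) → W = 0
  (0, 7/5) → W = -7
  (14/3, 7/3) → W = 35/3

At the optimal vertex, u - 2v = 0 and -2u + 10v = 14.
Solving simultaneously gives u = 14/3, v = 7/3.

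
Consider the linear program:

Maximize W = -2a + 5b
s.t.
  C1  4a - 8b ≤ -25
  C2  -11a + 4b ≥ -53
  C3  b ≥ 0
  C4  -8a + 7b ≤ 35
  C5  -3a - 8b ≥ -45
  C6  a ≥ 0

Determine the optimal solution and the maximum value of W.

Feasible corners and W = -2a + 5b:
  (20/7, 255/56) → W = 955/56
  (0, 25/8) → W = 125/8
  (7/17, 93/17) → W = 451/17
  (0, 5) → W = 25

At the optimal vertex, -8a + 7b = 35 and -3a - 8b = -45.
Solving simultaneously gives a = 7/17, b = 93/17.

a = 7/17, b = 93/17, maximum W = 451/17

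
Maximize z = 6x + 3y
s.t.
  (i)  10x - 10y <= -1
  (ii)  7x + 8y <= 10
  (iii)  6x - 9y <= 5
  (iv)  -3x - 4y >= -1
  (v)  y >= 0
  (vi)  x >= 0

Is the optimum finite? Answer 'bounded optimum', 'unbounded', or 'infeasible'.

bounded optimum

Vertices and z = 6x + 3y:
  (3/35, 13/70) → z = 15/14
  (0, 1/10) → z = 3/10
  (0, 1/4) → z = 3/4
The feasible region has finitely many vertices and no improving ray; the maximum is 15/14 at (3/35, 13/70).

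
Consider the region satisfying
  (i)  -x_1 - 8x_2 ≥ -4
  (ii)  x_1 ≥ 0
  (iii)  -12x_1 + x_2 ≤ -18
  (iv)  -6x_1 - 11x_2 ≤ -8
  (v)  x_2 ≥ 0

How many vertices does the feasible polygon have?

The feasible vertices (each the meet of two boundaries and inside every other half-plane) are:
  (148/97, 30/97)
  (4, 0)
  (3/2, 0)

3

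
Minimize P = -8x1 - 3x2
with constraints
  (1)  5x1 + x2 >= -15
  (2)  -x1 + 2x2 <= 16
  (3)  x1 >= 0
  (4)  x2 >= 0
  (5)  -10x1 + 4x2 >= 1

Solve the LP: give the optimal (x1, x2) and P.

Vertices and P = -8x1 - 3x2:
  (0, 8) → P = -24
  (31/8, 159/16) → P = -973/16
  (0, 1/4) → P = -3/4

At the optimal vertex, -x1 + 2x2 = 16 and -10x1 + 4x2 = 1.
Solving simultaneously gives x1 = 31/8, x2 = 159/16.

x1 = 31/8, x2 = 159/16, minimum P = -973/16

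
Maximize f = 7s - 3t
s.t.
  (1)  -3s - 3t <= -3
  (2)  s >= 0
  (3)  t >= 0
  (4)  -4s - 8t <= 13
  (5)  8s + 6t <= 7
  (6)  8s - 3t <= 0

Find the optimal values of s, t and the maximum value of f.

Vertices and f = 7s - 3t:
  (0, 1) → f = -3
  (3/11, 8/11) → f = -3/11
  (0, 7/6) → f = -7/2
  (7/24, 7/9) → f = -7/24

The optimum lies where -3s - 3t = -3 and 8s - 3t = 0.
Solving simultaneously gives s = 3/11, t = 8/11.

s = 3/11, t = 8/11, maximum f = -3/11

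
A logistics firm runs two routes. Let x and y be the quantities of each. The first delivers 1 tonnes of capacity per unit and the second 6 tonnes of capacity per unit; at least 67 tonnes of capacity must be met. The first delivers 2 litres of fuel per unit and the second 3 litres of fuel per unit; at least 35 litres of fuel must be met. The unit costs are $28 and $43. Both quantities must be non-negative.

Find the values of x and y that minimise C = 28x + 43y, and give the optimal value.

x = 1, y = 11, minimum C = 501

Feasible corners and C = 28x + 43y:
  (0, 35/3) → C = 1505/3
  (67, 0) → C = 1876
  (1, 11) → C = 501
The feasible region is unbounded (it extends along (0, 1), (1, 0)), but C strictly increases along every unbounded feasible direction, so there is no improving ray and the minimum is attained at a vertex.

The optimum lies where x + 6y = 67 and 2x + 3y = 35.
Solving simultaneously gives x = 1, y = 11.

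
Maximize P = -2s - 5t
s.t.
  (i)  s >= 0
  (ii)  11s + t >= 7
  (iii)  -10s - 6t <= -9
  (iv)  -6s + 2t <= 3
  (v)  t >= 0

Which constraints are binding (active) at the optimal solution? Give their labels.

(iii) and (v)

Corner points and P = -2s - 5t:
  (33/56, 29/56) → P = -211/56
  (11/28, 75/28) → P = -397/28
  (9/10, 0) → P = -9/5
The feasible region is unbounded (it extends along (1, 3), (1, 0)), but P strictly decreases along every unbounded feasible direction, so there is no improving ray and the maximum is attained at a vertex.

The maximum is at (9/10, 0). Substituting into each constraint, equality holds for (iii) and (v); the remaining constraints have slack.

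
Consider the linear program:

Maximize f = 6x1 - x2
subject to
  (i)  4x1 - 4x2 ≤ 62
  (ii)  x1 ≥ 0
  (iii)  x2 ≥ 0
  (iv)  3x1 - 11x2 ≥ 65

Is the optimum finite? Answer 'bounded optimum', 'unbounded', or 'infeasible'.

The boundaries 4x1 - 4x2 = 62 and x1 = 0 meet at (0, -31/2), but that point violates x2 ≥ 0. Every candidate vertex is excluded by some other constraint, so the feasible region is empty.

infeasible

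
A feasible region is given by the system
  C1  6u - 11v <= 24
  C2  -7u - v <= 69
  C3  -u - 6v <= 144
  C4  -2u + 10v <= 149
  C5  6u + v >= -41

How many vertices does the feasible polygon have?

Intersecting each pair of boundary lines and keeping only the points that satisfy every inequality leaves:
  (1879/38, 471/19)
  (-427/72, -65/12)
  (-559/62, 406/31)

3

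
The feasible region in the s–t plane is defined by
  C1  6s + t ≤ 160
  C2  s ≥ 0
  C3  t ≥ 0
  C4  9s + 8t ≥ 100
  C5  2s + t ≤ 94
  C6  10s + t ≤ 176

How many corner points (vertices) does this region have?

The feasible vertices (each the meet of two boundaries and inside every other half-plane) are:
  (0, 25/2)
  (0, 94)
  (100/9, 0)
  (88/5, 0)
  (41/4, 147/2)

5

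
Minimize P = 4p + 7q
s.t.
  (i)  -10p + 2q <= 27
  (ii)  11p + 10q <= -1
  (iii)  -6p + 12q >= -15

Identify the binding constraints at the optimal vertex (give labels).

(i) and (iii)

Vertices and P = 4p + 7q:
  (-136/61, 287/122) → P = 921/122
  (-59/18, -26/9) → P = -100/3
  (23/32, -57/64) → P = -215/64

The minimum is at (-59/18, -26/9). Substituting into each constraint, equality holds for (i) and (iii); the remaining constraints have slack.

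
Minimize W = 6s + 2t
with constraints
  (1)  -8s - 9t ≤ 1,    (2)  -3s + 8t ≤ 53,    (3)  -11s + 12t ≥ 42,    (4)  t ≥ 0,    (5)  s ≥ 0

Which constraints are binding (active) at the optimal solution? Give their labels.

Extreme points and W = 6s + 2t:
  (75/13, 457/52) → W = 1357/26
  (0, 53/8) → W = 53/4
  (0, 7/2) → W = 7

The minimum is at (0, 7/2). Substituting into each constraint, equality holds for (3) and (5); the remaining constraints have slack.

(3) and (5)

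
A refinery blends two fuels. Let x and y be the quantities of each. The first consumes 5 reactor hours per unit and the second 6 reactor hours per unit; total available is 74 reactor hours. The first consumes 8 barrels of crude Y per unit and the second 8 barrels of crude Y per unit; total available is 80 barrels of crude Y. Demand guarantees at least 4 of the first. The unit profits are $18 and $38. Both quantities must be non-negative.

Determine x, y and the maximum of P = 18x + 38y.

Vertices and P = 18x + 38y:
  (10, 0) → P = 180
  (4, 0) → P = 72
  (4, 6) → P = 300

The binding constraints are 8x + 8y = 80 and x = 4.
Solving simultaneously gives x = 4, y = 6.

x = 4, y = 6, maximum P = 300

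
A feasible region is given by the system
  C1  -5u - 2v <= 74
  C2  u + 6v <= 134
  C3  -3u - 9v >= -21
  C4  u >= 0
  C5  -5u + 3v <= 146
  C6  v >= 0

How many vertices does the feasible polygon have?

3

The feasible vertices (each the meet of two boundaries and inside every other half-plane) are:
  (0, 7/3)
  (7, 0)
  (0, 0)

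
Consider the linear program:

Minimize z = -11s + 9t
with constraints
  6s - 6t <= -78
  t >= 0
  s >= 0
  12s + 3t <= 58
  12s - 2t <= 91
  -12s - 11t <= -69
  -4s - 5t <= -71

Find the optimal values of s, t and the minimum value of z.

s = 19/15, t = 214/15, minimum z = 1717/15

The binding constraints are 6s - 6t = -78 and 12s + 3t = 58.
Solving simultaneously gives s = 19/15, t = 214/15.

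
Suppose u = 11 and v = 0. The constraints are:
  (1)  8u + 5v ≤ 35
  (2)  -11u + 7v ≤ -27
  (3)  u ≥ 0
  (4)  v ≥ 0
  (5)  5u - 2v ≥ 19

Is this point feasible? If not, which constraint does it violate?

Constraint (1): 8u + 5v = 88, which is not ≤ 35. All other constraints are satisfied.

not feasible — violates (1)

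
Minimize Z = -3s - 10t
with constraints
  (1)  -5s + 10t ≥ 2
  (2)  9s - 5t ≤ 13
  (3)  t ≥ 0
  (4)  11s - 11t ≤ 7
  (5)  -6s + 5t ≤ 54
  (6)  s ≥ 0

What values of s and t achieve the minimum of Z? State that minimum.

s = 67/3, t = 188/5, minimum Z = -443

Corner points and Z = -3s - 10t:
  (92/55, 57/55) → Z = -846/55
  (0, 1/5) → Z = -2
  (27/11, 20/11) → Z = -281/11
  (67/3, 188/5) → Z = -443
  (0, 54/5) → Z = -108

The binding constraints are 9s - 5t = 13 and -6s + 5t = 54.
Solving simultaneously gives s = 67/3, t = 188/5.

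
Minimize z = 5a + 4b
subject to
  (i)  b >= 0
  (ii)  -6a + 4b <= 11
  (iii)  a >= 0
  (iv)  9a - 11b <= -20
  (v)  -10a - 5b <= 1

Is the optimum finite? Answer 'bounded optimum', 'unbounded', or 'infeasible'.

Corner points and z = 5a + 4b:
  (0, 11/4) → z = 11
  (0, 20/11) → z = 80/11
The feasible region has finitely many vertices and no improving ray; the minimum is 80/11 at (0, 20/11).

bounded optimum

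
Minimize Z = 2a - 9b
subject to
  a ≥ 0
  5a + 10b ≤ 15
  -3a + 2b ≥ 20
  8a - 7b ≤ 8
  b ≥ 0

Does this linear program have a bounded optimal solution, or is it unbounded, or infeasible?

The boundaries a = 0 and 5a + 10b = 15 meet at (0, 3/2), but that point violates -3a + 2b ≥ 20. Every candidate vertex is excluded by some other constraint, so the feasible region is empty.

infeasible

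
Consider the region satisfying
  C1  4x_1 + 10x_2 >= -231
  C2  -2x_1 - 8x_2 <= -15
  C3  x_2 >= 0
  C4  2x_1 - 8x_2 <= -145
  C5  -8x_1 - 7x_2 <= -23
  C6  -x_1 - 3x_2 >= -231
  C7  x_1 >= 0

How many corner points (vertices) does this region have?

3

The feasible vertices (each the meet of two boundaries and inside every other half-plane) are:
  (1413/14, 607/14)
  (0, 145/8)
  (0, 77)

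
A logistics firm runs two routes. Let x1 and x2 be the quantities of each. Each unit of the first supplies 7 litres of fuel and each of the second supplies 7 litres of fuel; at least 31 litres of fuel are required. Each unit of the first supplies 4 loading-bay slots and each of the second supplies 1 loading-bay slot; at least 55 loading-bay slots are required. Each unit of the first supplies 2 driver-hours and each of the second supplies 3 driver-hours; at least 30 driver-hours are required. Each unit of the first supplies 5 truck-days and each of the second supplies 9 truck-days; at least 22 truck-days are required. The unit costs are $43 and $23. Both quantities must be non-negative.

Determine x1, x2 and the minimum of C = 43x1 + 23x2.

Feasible corners and C = 43x1 + 23x2:
  (0, 55) → C = 1265
  (15, 0) → C = 645
  (27/2, 1) → C = 1207/2
The feasible region is unbounded (it extends along (0, 1), (1, 0)), but C strictly increases along every unbounded feasible direction, so there is no improving ray and the minimum is attained at a vertex.

x1 = 27/2, x2 = 1, minimum C = 1207/2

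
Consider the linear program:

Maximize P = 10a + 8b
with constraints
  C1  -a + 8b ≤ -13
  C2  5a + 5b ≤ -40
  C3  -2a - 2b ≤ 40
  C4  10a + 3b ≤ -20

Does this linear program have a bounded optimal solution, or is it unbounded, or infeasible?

bounded optimum

Extreme points and P = 10a + 8b:
  (-17/3, -7/3) → P = -226/3
  (-49/3, -11/3) → P = -578/3
  (4/7, -60/7) → P = -440/7
  (40/7, -180/7) → P = -1040/7
The feasible region has finitely many vertices and no improving ray; the maximum is -440/7 at (4/7, -60/7).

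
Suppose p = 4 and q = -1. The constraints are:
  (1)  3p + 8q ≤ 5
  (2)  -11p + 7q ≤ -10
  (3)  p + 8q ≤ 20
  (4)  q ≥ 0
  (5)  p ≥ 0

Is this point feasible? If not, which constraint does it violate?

Constraint (4): q = -1, which is not ≥ 0. All other constraints are satisfied.

not feasible — violates (4)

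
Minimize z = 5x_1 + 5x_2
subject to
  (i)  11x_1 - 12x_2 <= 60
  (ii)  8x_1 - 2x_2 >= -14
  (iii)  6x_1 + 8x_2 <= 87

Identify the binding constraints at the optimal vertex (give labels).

(i) and (ii)

Vertices and z = 5x_1 + 5x_2:
  (-144/37, -317/37) → z = -2305/37
  (381/40, 597/160) → z = 2121/32
  (31/38, 195/19) → z = 2105/38

The minimum is at (-144/37, -317/37). Substituting into each constraint, equality holds for (i) and (ii); the remaining constraints have slack.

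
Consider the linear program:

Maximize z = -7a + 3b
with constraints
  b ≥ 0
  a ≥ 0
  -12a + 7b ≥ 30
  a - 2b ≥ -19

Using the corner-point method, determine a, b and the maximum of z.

Corner points and z = -7a + 3b:
  (0, 30/7) → z = 90/7
  (0, 19/2) → z = 57/2
  (73/17, 198/17) → z = 83/17

The binding constraints are a = 0 and a - 2b = -19.
Solving simultaneously gives a = 0, b = 19/2.

a = 0, b = 19/2, maximum z = 57/2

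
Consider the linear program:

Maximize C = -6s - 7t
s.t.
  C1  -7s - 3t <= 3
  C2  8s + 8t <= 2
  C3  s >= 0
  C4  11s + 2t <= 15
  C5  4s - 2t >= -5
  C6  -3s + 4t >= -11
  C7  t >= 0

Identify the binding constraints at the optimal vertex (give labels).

C3 and C7

Feasible corners and C = -6s - 7t:
  (0, 1/4) → C = -7/4
  (1/4, 0) → C = -3/2
  (0, 0) → C = 0

The maximum is at (0, 0). Substituting into each constraint, equality holds for C3 and C7; the remaining constraints have slack.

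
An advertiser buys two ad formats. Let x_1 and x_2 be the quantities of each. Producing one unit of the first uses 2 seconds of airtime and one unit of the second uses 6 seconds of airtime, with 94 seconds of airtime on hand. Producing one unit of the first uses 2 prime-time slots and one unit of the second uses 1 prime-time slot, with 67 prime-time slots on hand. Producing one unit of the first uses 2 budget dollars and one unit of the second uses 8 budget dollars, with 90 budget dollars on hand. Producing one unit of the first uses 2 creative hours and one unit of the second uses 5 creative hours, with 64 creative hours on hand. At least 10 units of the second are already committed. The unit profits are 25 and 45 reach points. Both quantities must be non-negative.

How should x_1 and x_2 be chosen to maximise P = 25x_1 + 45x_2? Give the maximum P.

x_1 = 5, x_2 = 10, maximum P = 575

Corner points and P = 25x_1 + 45x_2:
  (0, 45/4) → P = 2025/4
  (0, 10) → P = 450
  (5, 10) → P = 575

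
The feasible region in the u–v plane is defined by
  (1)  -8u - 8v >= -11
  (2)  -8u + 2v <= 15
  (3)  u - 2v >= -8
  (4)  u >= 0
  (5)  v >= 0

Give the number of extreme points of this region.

Of the 10 pairwise boundary intersections, those satisfying every inequality are:
  (0, 11/8)
  (11/8, 0)
  (0, 0)

3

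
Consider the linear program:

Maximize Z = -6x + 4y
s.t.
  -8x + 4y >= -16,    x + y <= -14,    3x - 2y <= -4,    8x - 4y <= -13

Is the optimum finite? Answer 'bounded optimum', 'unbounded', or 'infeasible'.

unbounded

From the feasible point (-32/5, -38/5), moving in the direction (-1, 1) keeps every constraint satisfied while Z increases without bound.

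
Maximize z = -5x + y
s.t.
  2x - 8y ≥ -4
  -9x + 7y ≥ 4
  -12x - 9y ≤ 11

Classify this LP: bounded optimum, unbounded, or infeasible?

Vertices and z = -5x + y:
  (-2/29, 14/29) → z = 24/29
  (-62/57, 13/57) → z = 17/3
  (-113/165, -17/55) → z = 514/165
The feasible region has finitely many vertices and no improving ray; the maximum is 17/3 at (-62/57, 13/57).

bounded optimum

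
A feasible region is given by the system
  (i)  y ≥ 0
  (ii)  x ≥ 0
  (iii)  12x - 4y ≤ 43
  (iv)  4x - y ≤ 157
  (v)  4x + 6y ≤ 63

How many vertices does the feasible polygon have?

4

Pairwise boundary intersections that survive every other constraint:
  (0, 0)
  (43/12, 0)
  (0, 21/2)
  (255/44, 73/11)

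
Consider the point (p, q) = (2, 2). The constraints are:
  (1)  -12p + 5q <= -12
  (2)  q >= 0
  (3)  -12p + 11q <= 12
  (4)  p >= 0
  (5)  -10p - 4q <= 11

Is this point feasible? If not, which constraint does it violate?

(1): -14 ≤ -12 ✓
(2): 2 ≥ 0 ✓
(3): -2 ≤ 12 ✓
(4): 2 ≥ 0 ✓
(5): -28 ≤ 11 ✓

feasible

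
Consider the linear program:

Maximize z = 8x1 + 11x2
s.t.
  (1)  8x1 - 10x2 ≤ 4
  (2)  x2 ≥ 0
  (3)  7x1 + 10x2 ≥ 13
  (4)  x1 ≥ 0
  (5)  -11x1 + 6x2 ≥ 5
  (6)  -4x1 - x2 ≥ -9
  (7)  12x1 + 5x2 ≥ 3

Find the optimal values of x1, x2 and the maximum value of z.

x1 = 0, x2 = 9, maximum z = 99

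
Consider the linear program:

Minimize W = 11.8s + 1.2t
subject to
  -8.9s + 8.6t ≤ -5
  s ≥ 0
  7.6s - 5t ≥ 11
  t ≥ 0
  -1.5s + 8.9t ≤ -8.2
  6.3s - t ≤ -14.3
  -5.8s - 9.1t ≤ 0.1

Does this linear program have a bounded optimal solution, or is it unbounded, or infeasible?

The boundaries t = 0 and -1.5s + 8.9t = -8.2 meet at (82/15, 0), but that point violates 6.3s - t ≤ -14.3. Every candidate vertex is excluded by some other constraint, so the feasible region is empty.

infeasible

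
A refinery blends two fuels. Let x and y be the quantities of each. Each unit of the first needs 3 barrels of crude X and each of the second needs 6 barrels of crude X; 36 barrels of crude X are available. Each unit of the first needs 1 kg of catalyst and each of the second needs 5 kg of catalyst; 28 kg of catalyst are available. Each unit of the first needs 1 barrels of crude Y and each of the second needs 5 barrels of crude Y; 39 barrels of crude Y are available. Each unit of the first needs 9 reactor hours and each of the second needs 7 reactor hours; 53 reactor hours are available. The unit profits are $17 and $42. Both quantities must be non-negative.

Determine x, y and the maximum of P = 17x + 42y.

x = 4/3, y = 16/3, maximum P = 740/3

Corner points and P = 17x + 42y:
  (0, 0) → P = 0
  (0, 28/5) → P = 1176/5
  (53/9, 0) → P = 901/9
  (4/3, 16/3) → P = 740/3
  (2, 5) → P = 244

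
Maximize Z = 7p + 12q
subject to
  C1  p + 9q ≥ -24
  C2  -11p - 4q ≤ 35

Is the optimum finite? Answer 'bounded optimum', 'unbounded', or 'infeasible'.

unbounded

From the feasible point (-219/95, -229/95), moving in the direction (-4, 11) keeps every constraint satisfied while Z increases without bound.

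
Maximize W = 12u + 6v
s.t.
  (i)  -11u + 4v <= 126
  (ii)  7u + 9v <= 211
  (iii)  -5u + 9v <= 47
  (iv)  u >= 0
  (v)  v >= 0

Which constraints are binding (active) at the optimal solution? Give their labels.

Vertices and W = 12u + 6v:
  (41/3, 346/27) → W = 2168/9
  (211/7, 0) → W = 2532/7
  (0, 47/9) → W = 94/3
  (0, 0) → W = 0

The maximum is at (211/7, 0). Substituting into each constraint, equality holds for (ii) and (v); the remaining constraints have slack.

(ii) and (v)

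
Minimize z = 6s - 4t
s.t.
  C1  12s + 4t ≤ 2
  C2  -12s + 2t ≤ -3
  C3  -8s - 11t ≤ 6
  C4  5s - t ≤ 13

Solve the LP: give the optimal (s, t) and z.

Extreme points and z = 6s - 4t:
  (2/9, -1/6) → z = 2
  (23/50, -22/25) → z = 157/25
  (21/148, -24/37) → z = 255/74

The optimum lies where 12s + 4t = 2 and -12s + 2t = -3.
Solving simultaneously gives s = 2/9, t = -1/6.

s = 2/9, t = -1/6, minimum z = 2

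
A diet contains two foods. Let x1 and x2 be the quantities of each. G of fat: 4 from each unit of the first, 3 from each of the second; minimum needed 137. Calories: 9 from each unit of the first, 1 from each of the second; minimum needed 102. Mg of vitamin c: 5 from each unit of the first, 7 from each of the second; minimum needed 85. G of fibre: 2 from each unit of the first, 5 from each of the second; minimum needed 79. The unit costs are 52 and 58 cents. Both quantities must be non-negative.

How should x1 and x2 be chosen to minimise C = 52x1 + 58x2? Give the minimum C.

x1 = 32, x2 = 3, minimum C = 1838

The feasible region is unbounded (it extends along (0, 1), (1, 0)), but C strictly increases along every unbounded feasible direction, so there is no improving ray and the minimum is attained at a vertex.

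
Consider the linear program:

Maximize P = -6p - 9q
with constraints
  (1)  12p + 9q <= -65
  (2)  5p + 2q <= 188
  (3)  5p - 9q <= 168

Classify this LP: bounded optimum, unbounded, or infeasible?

unbounded

From the feasible point (103/17, -2341/153), moving in the direction (-9, -5) keeps every constraint satisfied while P increases without bound.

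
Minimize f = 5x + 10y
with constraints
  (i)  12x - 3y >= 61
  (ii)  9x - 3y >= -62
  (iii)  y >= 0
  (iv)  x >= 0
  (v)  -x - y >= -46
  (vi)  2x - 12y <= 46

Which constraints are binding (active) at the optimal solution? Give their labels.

Extreme points and f = 5x + 10y:
  (61/12, 0) → f = 305/12
  (199/15, 491/15) → f = 1181/3
  (23, 0) → f = 115
  (299/7, 23/7) → f = 1725/7

The minimum is at (61/12, 0). Substituting into each constraint, equality holds for (i) and (iii); the remaining constraints have slack.

(i) and (iii)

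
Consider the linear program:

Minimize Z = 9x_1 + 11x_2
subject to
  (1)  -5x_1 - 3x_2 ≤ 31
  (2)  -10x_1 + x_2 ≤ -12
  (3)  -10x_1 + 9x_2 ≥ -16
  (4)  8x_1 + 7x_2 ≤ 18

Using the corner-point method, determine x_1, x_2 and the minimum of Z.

x_1 = 23/20, x_2 = -1/2, minimum Z = 97/20

Vertices and Z = 9x_1 + 11x_2:
  (23/20, -1/2) → Z = 97/20
  (17/13, 14/13) → Z = 307/13
  (137/71, 26/71) → Z = 1519/71

The binding constraints are -10x_1 + x_2 = -12 and -10x_1 + 9x_2 = -16.
Solving simultaneously gives x_1 = 23/20, x_2 = -1/2.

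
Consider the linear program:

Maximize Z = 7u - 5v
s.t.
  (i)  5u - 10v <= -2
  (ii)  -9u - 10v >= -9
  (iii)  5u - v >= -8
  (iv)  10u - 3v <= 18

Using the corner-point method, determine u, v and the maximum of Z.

u = 1/2, v = 9/20, maximum Z = 5/4

Vertices and Z = 7u - 5v:
  (1/2, 9/20) → Z = 5/4
  (-26/15, -2/3) → Z = -44/5
  (-71/59, 117/59) → Z = -1082/59

At the optimal vertex, 5u - 10v = -2 and -9u - 10v = -9.
Solving simultaneously gives u = 1/2, v = 9/20.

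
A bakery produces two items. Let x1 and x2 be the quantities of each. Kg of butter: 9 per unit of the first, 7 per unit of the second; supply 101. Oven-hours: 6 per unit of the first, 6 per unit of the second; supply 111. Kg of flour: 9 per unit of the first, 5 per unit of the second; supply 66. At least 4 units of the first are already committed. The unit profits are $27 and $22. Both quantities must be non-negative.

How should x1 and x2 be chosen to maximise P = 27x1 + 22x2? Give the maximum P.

x1 = 4, x2 = 6, maximum P = 240

Extreme points and P = 27x1 + 22x2:
  (22/3, 0) → P = 198
  (4, 0) → P = 108
  (4, 6) → P = 240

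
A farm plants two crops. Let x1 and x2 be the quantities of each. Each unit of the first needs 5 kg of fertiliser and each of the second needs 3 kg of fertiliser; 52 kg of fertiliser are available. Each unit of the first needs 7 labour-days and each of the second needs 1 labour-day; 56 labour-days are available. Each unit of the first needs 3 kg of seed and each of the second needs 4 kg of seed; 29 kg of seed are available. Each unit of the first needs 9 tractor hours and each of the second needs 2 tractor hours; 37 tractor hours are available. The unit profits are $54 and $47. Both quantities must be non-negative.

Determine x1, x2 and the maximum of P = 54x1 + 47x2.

x1 = 3, x2 = 5, maximum P = 397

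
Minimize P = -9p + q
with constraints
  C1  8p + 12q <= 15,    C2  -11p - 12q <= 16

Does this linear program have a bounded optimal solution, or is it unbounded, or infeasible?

From the feasible point (-31/3, 293/36), moving in the direction (12, -11) keeps every constraint satisfied while P decreases without bound.

unbounded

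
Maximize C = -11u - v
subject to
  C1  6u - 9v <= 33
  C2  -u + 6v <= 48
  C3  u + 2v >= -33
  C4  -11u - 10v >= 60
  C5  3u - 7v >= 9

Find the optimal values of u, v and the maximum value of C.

Feasible corners and C = -11u - v:
  (-11, -11) → C = 132
  (-70/53, -241/53) → C = 1011/53
  (-213/13, -108/13) → C = 2451/13
  (-330/107, -279/107) → C = 3909/107

The binding constraints are u + 2v = -33 and 3u - 7v = 9.
Solving simultaneously gives u = -213/13, v = -108/13.

u = -213/13, v = -108/13, maximum C = 2451/13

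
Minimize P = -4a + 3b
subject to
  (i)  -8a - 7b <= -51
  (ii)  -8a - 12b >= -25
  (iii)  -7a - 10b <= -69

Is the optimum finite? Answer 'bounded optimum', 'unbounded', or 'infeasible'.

unbounded

From the feasible point (289/2, -377/4), moving in the direction (12, -8) keeps every constraint satisfied while P decreases without bound.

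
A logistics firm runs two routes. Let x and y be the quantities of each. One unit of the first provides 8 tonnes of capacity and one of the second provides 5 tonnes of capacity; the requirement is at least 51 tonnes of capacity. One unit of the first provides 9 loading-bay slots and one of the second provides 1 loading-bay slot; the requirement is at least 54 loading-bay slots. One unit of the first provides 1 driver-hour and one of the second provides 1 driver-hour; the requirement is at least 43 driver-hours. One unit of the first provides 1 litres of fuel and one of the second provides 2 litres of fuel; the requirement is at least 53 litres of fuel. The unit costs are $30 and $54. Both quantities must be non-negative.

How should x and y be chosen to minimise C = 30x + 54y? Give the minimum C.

The feasible region is unbounded (it extends along (0, 1), (1, 0)), but C strictly increases along every unbounded feasible direction, so there is no improving ray and the minimum is attained at a vertex.

The binding constraints are x + y = 43 and x + 2y = 53.
Solving simultaneously gives x = 33, y = 10.

x = 33, y = 10, minimum C = 1530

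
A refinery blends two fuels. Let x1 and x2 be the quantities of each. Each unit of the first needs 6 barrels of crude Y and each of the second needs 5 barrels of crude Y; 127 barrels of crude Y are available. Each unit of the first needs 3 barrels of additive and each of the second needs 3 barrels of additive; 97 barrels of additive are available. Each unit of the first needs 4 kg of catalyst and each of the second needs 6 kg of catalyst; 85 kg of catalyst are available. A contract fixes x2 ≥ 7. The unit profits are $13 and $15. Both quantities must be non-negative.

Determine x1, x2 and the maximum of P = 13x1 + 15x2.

Corner points and P = 13x1 + 15x2:
  (0, 85/6) → P = 425/2
  (0, 7) → P = 105
  (43/4, 7) → P = 979/4

x1 = 43/4, x2 = 7, maximum P = 979/4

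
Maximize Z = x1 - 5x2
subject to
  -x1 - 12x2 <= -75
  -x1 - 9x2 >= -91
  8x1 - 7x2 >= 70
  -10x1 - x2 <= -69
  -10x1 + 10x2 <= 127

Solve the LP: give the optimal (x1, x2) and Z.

Feasible corners and Z = x1 - 5x2:
  (139, -16/3) → Z = 497/3
  (1365/103, 530/103) → Z = -1285/103
  (1267/79, 658/79) → Z = -2023/79

The binding constraints are -x1 - 12x2 = -75 and -x1 - 9x2 = -91.
Solving simultaneously gives x1 = 139, x2 = -16/3.

x1 = 139, x2 = -16/3, maximum Z = 497/3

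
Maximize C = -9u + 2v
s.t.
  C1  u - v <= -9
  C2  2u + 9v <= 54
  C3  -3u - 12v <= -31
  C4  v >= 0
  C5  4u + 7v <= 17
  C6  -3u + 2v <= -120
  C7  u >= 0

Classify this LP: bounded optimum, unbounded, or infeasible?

The boundaries -3u + 2v = -120 and u = 0 meet at (0, -60), but that point violates u - v ≤ -9. Every candidate vertex is excluded by some other constraint, so the feasible region is empty.

infeasible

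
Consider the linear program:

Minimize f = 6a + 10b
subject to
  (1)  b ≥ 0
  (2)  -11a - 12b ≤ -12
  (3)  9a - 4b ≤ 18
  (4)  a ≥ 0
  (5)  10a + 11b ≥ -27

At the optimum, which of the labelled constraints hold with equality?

(1) and (2)

Vertices and f = 6a + 10b:
  (12/11, 0) → f = 72/11
  (2, 0) → f = 12
  (0, 1) → f = 10
The feasible region is unbounded (it extends along (0, 1), (4, 9)), but f strictly increases along every unbounded feasible direction, so there is no improving ray and the minimum is attained at a vertex.

The minimum is at (12/11, 0). Substituting into each constraint, equality holds for (1) and (2); the remaining constraints have slack.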